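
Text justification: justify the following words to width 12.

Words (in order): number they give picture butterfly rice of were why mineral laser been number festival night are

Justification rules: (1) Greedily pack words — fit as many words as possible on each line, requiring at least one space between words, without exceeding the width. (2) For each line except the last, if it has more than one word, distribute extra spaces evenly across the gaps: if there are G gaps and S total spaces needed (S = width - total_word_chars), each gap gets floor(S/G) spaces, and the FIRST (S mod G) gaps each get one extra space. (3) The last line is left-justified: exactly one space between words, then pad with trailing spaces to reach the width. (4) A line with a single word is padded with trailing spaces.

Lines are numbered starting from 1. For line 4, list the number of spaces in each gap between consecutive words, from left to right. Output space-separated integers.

Line 1: ['number', 'they'] (min_width=11, slack=1)
Line 2: ['give', 'picture'] (min_width=12, slack=0)
Line 3: ['butterfly'] (min_width=9, slack=3)
Line 4: ['rice', 'of', 'were'] (min_width=12, slack=0)
Line 5: ['why', 'mineral'] (min_width=11, slack=1)
Line 6: ['laser', 'been'] (min_width=10, slack=2)
Line 7: ['number'] (min_width=6, slack=6)
Line 8: ['festival'] (min_width=8, slack=4)
Line 9: ['night', 'are'] (min_width=9, slack=3)

Answer: 1 1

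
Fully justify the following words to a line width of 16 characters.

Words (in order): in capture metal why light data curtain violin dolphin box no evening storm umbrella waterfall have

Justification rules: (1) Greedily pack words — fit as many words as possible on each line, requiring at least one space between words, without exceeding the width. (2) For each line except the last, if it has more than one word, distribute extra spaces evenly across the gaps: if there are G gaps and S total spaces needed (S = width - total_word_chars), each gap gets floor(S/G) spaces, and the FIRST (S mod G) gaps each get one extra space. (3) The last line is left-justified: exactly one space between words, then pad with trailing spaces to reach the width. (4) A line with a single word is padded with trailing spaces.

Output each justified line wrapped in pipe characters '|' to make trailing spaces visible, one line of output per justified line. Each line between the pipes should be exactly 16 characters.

Answer: |in capture metal|
|why  light  data|
|curtain   violin|
|dolphin  box  no|
|evening    storm|
|umbrella        |
|waterfall have  |

Derivation:
Line 1: ['in', 'capture', 'metal'] (min_width=16, slack=0)
Line 2: ['why', 'light', 'data'] (min_width=14, slack=2)
Line 3: ['curtain', 'violin'] (min_width=14, slack=2)
Line 4: ['dolphin', 'box', 'no'] (min_width=14, slack=2)
Line 5: ['evening', 'storm'] (min_width=13, slack=3)
Line 6: ['umbrella'] (min_width=8, slack=8)
Line 7: ['waterfall', 'have'] (min_width=14, slack=2)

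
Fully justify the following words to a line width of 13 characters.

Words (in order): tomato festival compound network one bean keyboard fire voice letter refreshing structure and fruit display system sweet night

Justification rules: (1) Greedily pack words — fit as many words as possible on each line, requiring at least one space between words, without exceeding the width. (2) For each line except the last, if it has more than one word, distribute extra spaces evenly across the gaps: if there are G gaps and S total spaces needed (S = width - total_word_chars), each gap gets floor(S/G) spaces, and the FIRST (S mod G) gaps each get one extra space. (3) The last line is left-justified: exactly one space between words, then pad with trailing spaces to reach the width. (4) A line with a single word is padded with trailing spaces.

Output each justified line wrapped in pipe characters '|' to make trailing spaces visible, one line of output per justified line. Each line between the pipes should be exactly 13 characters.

Line 1: ['tomato'] (min_width=6, slack=7)
Line 2: ['festival'] (min_width=8, slack=5)
Line 3: ['compound'] (min_width=8, slack=5)
Line 4: ['network', 'one'] (min_width=11, slack=2)
Line 5: ['bean', 'keyboard'] (min_width=13, slack=0)
Line 6: ['fire', 'voice'] (min_width=10, slack=3)
Line 7: ['letter'] (min_width=6, slack=7)
Line 8: ['refreshing'] (min_width=10, slack=3)
Line 9: ['structure', 'and'] (min_width=13, slack=0)
Line 10: ['fruit', 'display'] (min_width=13, slack=0)
Line 11: ['system', 'sweet'] (min_width=12, slack=1)
Line 12: ['night'] (min_width=5, slack=8)

Answer: |tomato       |
|festival     |
|compound     |
|network   one|
|bean keyboard|
|fire    voice|
|letter       |
|refreshing   |
|structure and|
|fruit display|
|system  sweet|
|night        |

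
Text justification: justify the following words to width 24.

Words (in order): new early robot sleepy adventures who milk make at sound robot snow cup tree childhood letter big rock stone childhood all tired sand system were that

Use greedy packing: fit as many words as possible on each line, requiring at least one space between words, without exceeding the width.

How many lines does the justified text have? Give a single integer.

Answer: 7

Derivation:
Line 1: ['new', 'early', 'robot', 'sleepy'] (min_width=22, slack=2)
Line 2: ['adventures', 'who', 'milk', 'make'] (min_width=24, slack=0)
Line 3: ['at', 'sound', 'robot', 'snow', 'cup'] (min_width=23, slack=1)
Line 4: ['tree', 'childhood', 'letter'] (min_width=21, slack=3)
Line 5: ['big', 'rock', 'stone', 'childhood'] (min_width=24, slack=0)
Line 6: ['all', 'tired', 'sand', 'system'] (min_width=21, slack=3)
Line 7: ['were', 'that'] (min_width=9, slack=15)
Total lines: 7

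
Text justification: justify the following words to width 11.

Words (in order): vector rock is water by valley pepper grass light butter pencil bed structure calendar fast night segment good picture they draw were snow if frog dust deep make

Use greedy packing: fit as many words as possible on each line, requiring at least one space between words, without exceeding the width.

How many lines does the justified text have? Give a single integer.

Line 1: ['vector', 'rock'] (min_width=11, slack=0)
Line 2: ['is', 'water', 'by'] (min_width=11, slack=0)
Line 3: ['valley'] (min_width=6, slack=5)
Line 4: ['pepper'] (min_width=6, slack=5)
Line 5: ['grass', 'light'] (min_width=11, slack=0)
Line 6: ['butter'] (min_width=6, slack=5)
Line 7: ['pencil', 'bed'] (min_width=10, slack=1)
Line 8: ['structure'] (min_width=9, slack=2)
Line 9: ['calendar'] (min_width=8, slack=3)
Line 10: ['fast', 'night'] (min_width=10, slack=1)
Line 11: ['segment'] (min_width=7, slack=4)
Line 12: ['good'] (min_width=4, slack=7)
Line 13: ['picture'] (min_width=7, slack=4)
Line 14: ['they', 'draw'] (min_width=9, slack=2)
Line 15: ['were', 'snow'] (min_width=9, slack=2)
Line 16: ['if', 'frog'] (min_width=7, slack=4)
Line 17: ['dust', 'deep'] (min_width=9, slack=2)
Line 18: ['make'] (min_width=4, slack=7)
Total lines: 18

Answer: 18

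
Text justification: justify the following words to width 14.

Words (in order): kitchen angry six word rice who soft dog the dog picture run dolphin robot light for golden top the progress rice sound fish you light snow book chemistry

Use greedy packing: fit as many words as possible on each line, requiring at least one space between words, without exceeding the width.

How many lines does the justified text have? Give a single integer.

Answer: 12

Derivation:
Line 1: ['kitchen', 'angry'] (min_width=13, slack=1)
Line 2: ['six', 'word', 'rice'] (min_width=13, slack=1)
Line 3: ['who', 'soft', 'dog'] (min_width=12, slack=2)
Line 4: ['the', 'dog'] (min_width=7, slack=7)
Line 5: ['picture', 'run'] (min_width=11, slack=3)
Line 6: ['dolphin', 'robot'] (min_width=13, slack=1)
Line 7: ['light', 'for'] (min_width=9, slack=5)
Line 8: ['golden', 'top', 'the'] (min_width=14, slack=0)
Line 9: ['progress', 'rice'] (min_width=13, slack=1)
Line 10: ['sound', 'fish', 'you'] (min_width=14, slack=0)
Line 11: ['light', 'snow'] (min_width=10, slack=4)
Line 12: ['book', 'chemistry'] (min_width=14, slack=0)
Total lines: 12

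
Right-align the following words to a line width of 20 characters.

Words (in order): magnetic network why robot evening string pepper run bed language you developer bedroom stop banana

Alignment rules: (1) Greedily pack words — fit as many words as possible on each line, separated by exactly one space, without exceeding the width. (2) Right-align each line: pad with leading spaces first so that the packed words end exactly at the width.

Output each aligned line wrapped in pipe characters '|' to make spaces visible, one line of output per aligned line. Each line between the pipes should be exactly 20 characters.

Answer: |magnetic network why|
|robot evening string|
|      pepper run bed|
|        language you|
|   developer bedroom|
|         stop banana|

Derivation:
Line 1: ['magnetic', 'network', 'why'] (min_width=20, slack=0)
Line 2: ['robot', 'evening', 'string'] (min_width=20, slack=0)
Line 3: ['pepper', 'run', 'bed'] (min_width=14, slack=6)
Line 4: ['language', 'you'] (min_width=12, slack=8)
Line 5: ['developer', 'bedroom'] (min_width=17, slack=3)
Line 6: ['stop', 'banana'] (min_width=11, slack=9)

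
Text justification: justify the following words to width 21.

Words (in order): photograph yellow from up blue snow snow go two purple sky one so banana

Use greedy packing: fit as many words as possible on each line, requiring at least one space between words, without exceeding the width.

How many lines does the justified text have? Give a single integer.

Answer: 4

Derivation:
Line 1: ['photograph', 'yellow'] (min_width=17, slack=4)
Line 2: ['from', 'up', 'blue', 'snow'] (min_width=17, slack=4)
Line 3: ['snow', 'go', 'two', 'purple'] (min_width=18, slack=3)
Line 4: ['sky', 'one', 'so', 'banana'] (min_width=17, slack=4)
Total lines: 4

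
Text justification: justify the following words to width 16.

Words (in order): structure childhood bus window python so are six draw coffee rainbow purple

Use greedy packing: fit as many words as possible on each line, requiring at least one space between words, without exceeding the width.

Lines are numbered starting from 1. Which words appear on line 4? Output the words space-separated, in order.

Answer: are six draw

Derivation:
Line 1: ['structure'] (min_width=9, slack=7)
Line 2: ['childhood', 'bus'] (min_width=13, slack=3)
Line 3: ['window', 'python', 'so'] (min_width=16, slack=0)
Line 4: ['are', 'six', 'draw'] (min_width=12, slack=4)
Line 5: ['coffee', 'rainbow'] (min_width=14, slack=2)
Line 6: ['purple'] (min_width=6, slack=10)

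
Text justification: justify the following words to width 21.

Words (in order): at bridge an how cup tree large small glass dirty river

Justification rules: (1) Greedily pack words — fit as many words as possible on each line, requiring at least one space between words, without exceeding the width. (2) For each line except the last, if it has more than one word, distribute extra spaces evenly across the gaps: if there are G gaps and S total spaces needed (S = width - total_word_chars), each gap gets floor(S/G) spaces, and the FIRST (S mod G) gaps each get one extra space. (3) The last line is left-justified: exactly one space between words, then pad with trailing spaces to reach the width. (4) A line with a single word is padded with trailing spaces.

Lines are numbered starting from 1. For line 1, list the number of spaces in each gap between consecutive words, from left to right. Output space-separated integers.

Answer: 2 1 1 1

Derivation:
Line 1: ['at', 'bridge', 'an', 'how', 'cup'] (min_width=20, slack=1)
Line 2: ['tree', 'large', 'small'] (min_width=16, slack=5)
Line 3: ['glass', 'dirty', 'river'] (min_width=17, slack=4)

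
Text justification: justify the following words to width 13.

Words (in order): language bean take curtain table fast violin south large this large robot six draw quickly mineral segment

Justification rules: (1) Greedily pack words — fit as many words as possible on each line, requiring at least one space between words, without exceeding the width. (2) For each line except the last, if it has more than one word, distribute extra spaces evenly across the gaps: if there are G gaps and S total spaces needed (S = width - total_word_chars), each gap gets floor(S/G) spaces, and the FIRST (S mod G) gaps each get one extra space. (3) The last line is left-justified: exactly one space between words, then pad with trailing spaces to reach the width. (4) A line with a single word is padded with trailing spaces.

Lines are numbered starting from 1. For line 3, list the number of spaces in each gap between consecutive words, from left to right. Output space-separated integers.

Answer: 4

Derivation:
Line 1: ['language', 'bean'] (min_width=13, slack=0)
Line 2: ['take', 'curtain'] (min_width=12, slack=1)
Line 3: ['table', 'fast'] (min_width=10, slack=3)
Line 4: ['violin', 'south'] (min_width=12, slack=1)
Line 5: ['large', 'this'] (min_width=10, slack=3)
Line 6: ['large', 'robot'] (min_width=11, slack=2)
Line 7: ['six', 'draw'] (min_width=8, slack=5)
Line 8: ['quickly'] (min_width=7, slack=6)
Line 9: ['mineral'] (min_width=7, slack=6)
Line 10: ['segment'] (min_width=7, slack=6)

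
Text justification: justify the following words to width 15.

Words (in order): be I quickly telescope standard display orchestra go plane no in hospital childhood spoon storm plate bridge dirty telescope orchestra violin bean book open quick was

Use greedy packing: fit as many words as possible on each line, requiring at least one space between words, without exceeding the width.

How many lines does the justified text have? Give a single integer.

Answer: 15

Derivation:
Line 1: ['be', 'I', 'quickly'] (min_width=12, slack=3)
Line 2: ['telescope'] (min_width=9, slack=6)
Line 3: ['standard'] (min_width=8, slack=7)
Line 4: ['display'] (min_width=7, slack=8)
Line 5: ['orchestra', 'go'] (min_width=12, slack=3)
Line 6: ['plane', 'no', 'in'] (min_width=11, slack=4)
Line 7: ['hospital'] (min_width=8, slack=7)
Line 8: ['childhood', 'spoon'] (min_width=15, slack=0)
Line 9: ['storm', 'plate'] (min_width=11, slack=4)
Line 10: ['bridge', 'dirty'] (min_width=12, slack=3)
Line 11: ['telescope'] (min_width=9, slack=6)
Line 12: ['orchestra'] (min_width=9, slack=6)
Line 13: ['violin', 'bean'] (min_width=11, slack=4)
Line 14: ['book', 'open', 'quick'] (min_width=15, slack=0)
Line 15: ['was'] (min_width=3, slack=12)
Total lines: 15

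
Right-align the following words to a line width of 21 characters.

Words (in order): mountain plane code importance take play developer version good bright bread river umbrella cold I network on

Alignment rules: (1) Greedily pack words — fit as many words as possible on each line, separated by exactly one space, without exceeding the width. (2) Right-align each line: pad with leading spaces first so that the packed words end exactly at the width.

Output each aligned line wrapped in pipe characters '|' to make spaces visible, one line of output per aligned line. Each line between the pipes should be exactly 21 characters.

Line 1: ['mountain', 'plane', 'code'] (min_width=19, slack=2)
Line 2: ['importance', 'take', 'play'] (min_width=20, slack=1)
Line 3: ['developer', 'version'] (min_width=17, slack=4)
Line 4: ['good', 'bright', 'bread'] (min_width=17, slack=4)
Line 5: ['river', 'umbrella', 'cold', 'I'] (min_width=21, slack=0)
Line 6: ['network', 'on'] (min_width=10, slack=11)

Answer: |  mountain plane code|
| importance take play|
|    developer version|
|    good bright bread|
|river umbrella cold I|
|           network on|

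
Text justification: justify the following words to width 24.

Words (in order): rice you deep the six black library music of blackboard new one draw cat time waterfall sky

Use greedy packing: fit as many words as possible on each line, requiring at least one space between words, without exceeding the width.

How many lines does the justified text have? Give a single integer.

Line 1: ['rice', 'you', 'deep', 'the', 'six'] (min_width=21, slack=3)
Line 2: ['black', 'library', 'music', 'of'] (min_width=22, slack=2)
Line 3: ['blackboard', 'new', 'one', 'draw'] (min_width=23, slack=1)
Line 4: ['cat', 'time', 'waterfall', 'sky'] (min_width=22, slack=2)
Total lines: 4

Answer: 4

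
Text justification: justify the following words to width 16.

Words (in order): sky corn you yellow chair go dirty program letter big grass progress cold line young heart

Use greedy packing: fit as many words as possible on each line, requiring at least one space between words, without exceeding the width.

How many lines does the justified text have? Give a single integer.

Answer: 6

Derivation:
Line 1: ['sky', 'corn', 'you'] (min_width=12, slack=4)
Line 2: ['yellow', 'chair', 'go'] (min_width=15, slack=1)
Line 3: ['dirty', 'program'] (min_width=13, slack=3)
Line 4: ['letter', 'big', 'grass'] (min_width=16, slack=0)
Line 5: ['progress', 'cold'] (min_width=13, slack=3)
Line 6: ['line', 'young', 'heart'] (min_width=16, slack=0)
Total lines: 6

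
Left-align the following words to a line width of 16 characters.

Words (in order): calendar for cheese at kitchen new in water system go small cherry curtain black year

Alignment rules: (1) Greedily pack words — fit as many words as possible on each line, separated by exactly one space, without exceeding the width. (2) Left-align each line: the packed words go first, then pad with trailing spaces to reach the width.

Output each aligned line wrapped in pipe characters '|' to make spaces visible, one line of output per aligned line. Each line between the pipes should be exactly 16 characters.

Line 1: ['calendar', 'for'] (min_width=12, slack=4)
Line 2: ['cheese', 'at'] (min_width=9, slack=7)
Line 3: ['kitchen', 'new', 'in'] (min_width=14, slack=2)
Line 4: ['water', 'system', 'go'] (min_width=15, slack=1)
Line 5: ['small', 'cherry'] (min_width=12, slack=4)
Line 6: ['curtain', 'black'] (min_width=13, slack=3)
Line 7: ['year'] (min_width=4, slack=12)

Answer: |calendar for    |
|cheese at       |
|kitchen new in  |
|water system go |
|small cherry    |
|curtain black   |
|year            |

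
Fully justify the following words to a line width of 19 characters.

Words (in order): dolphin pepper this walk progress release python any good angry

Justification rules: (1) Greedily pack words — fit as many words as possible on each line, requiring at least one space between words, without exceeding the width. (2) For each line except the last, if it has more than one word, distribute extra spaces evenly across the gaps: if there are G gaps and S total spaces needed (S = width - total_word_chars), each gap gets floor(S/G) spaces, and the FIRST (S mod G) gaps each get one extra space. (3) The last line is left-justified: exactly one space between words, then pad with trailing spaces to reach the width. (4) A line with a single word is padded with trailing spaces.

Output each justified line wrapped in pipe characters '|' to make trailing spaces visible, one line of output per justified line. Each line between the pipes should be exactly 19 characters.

Line 1: ['dolphin', 'pepper', 'this'] (min_width=19, slack=0)
Line 2: ['walk', 'progress'] (min_width=13, slack=6)
Line 3: ['release', 'python', 'any'] (min_width=18, slack=1)
Line 4: ['good', 'angry'] (min_width=10, slack=9)

Answer: |dolphin pepper this|
|walk       progress|
|release  python any|
|good angry         |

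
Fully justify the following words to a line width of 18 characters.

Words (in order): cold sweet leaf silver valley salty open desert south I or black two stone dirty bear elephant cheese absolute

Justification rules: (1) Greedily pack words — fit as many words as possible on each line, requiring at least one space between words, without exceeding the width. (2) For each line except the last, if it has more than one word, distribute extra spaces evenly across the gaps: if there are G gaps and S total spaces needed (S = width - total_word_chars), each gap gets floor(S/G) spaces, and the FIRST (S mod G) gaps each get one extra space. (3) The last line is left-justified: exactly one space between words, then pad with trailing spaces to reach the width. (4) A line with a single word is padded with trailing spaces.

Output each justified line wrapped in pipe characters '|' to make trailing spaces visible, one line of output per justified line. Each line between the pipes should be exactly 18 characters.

Answer: |cold   sweet  leaf|
|silver      valley|
|salty  open desert|
|south  I  or black|
|two   stone  dirty|
|bear      elephant|
|cheese absolute   |

Derivation:
Line 1: ['cold', 'sweet', 'leaf'] (min_width=15, slack=3)
Line 2: ['silver', 'valley'] (min_width=13, slack=5)
Line 3: ['salty', 'open', 'desert'] (min_width=17, slack=1)
Line 4: ['south', 'I', 'or', 'black'] (min_width=16, slack=2)
Line 5: ['two', 'stone', 'dirty'] (min_width=15, slack=3)
Line 6: ['bear', 'elephant'] (min_width=13, slack=5)
Line 7: ['cheese', 'absolute'] (min_width=15, slack=3)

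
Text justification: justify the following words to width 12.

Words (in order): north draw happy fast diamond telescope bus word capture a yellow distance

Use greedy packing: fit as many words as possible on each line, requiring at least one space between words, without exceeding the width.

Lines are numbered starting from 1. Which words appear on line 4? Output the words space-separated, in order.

Answer: telescope

Derivation:
Line 1: ['north', 'draw'] (min_width=10, slack=2)
Line 2: ['happy', 'fast'] (min_width=10, slack=2)
Line 3: ['diamond'] (min_width=7, slack=5)
Line 4: ['telescope'] (min_width=9, slack=3)
Line 5: ['bus', 'word'] (min_width=8, slack=4)
Line 6: ['capture', 'a'] (min_width=9, slack=3)
Line 7: ['yellow'] (min_width=6, slack=6)
Line 8: ['distance'] (min_width=8, slack=4)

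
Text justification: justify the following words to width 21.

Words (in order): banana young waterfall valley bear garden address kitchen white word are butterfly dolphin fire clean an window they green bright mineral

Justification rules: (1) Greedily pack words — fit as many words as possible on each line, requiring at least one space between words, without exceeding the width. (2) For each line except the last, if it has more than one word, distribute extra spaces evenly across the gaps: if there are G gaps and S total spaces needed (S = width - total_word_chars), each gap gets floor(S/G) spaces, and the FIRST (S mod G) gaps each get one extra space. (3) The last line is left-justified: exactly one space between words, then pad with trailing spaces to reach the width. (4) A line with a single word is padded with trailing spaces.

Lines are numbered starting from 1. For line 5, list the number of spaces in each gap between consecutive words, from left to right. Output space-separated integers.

Line 1: ['banana', 'young'] (min_width=12, slack=9)
Line 2: ['waterfall', 'valley', 'bear'] (min_width=21, slack=0)
Line 3: ['garden', 'address'] (min_width=14, slack=7)
Line 4: ['kitchen', 'white', 'word'] (min_width=18, slack=3)
Line 5: ['are', 'butterfly', 'dolphin'] (min_width=21, slack=0)
Line 6: ['fire', 'clean', 'an', 'window'] (min_width=20, slack=1)
Line 7: ['they', 'green', 'bright'] (min_width=17, slack=4)
Line 8: ['mineral'] (min_width=7, slack=14)

Answer: 1 1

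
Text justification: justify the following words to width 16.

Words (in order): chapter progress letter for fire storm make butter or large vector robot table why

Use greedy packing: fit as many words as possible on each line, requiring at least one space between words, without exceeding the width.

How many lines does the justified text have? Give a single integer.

Line 1: ['chapter', 'progress'] (min_width=16, slack=0)
Line 2: ['letter', 'for', 'fire'] (min_width=15, slack=1)
Line 3: ['storm', 'make'] (min_width=10, slack=6)
Line 4: ['butter', 'or', 'large'] (min_width=15, slack=1)
Line 5: ['vector', 'robot'] (min_width=12, slack=4)
Line 6: ['table', 'why'] (min_width=9, slack=7)
Total lines: 6

Answer: 6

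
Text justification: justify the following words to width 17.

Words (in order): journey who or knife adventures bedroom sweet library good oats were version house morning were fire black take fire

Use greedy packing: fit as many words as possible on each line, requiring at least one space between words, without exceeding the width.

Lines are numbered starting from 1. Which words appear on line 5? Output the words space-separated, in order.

Answer: were version

Derivation:
Line 1: ['journey', 'who', 'or'] (min_width=14, slack=3)
Line 2: ['knife', 'adventures'] (min_width=16, slack=1)
Line 3: ['bedroom', 'sweet'] (min_width=13, slack=4)
Line 4: ['library', 'good', 'oats'] (min_width=17, slack=0)
Line 5: ['were', 'version'] (min_width=12, slack=5)
Line 6: ['house', 'morning'] (min_width=13, slack=4)
Line 7: ['were', 'fire', 'black'] (min_width=15, slack=2)
Line 8: ['take', 'fire'] (min_width=9, slack=8)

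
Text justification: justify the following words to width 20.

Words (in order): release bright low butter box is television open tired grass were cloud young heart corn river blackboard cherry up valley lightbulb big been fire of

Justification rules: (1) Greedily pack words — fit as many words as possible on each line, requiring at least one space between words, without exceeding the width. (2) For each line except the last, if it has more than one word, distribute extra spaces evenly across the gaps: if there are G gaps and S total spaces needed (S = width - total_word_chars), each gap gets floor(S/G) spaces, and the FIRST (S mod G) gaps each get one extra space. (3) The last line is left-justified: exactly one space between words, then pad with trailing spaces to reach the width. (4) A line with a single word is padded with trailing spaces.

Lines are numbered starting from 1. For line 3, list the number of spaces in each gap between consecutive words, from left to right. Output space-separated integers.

Line 1: ['release', 'bright', 'low'] (min_width=18, slack=2)
Line 2: ['butter', 'box', 'is'] (min_width=13, slack=7)
Line 3: ['television', 'open'] (min_width=15, slack=5)
Line 4: ['tired', 'grass', 'were'] (min_width=16, slack=4)
Line 5: ['cloud', 'young', 'heart'] (min_width=17, slack=3)
Line 6: ['corn', 'river'] (min_width=10, slack=10)
Line 7: ['blackboard', 'cherry', 'up'] (min_width=20, slack=0)
Line 8: ['valley', 'lightbulb', 'big'] (min_width=20, slack=0)
Line 9: ['been', 'fire', 'of'] (min_width=12, slack=8)

Answer: 6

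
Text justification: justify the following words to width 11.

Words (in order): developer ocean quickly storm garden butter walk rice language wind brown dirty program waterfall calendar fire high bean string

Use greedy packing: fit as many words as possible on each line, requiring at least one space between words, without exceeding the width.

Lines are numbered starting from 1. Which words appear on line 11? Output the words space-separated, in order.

Line 1: ['developer'] (min_width=9, slack=2)
Line 2: ['ocean'] (min_width=5, slack=6)
Line 3: ['quickly'] (min_width=7, slack=4)
Line 4: ['storm'] (min_width=5, slack=6)
Line 5: ['garden'] (min_width=6, slack=5)
Line 6: ['butter', 'walk'] (min_width=11, slack=0)
Line 7: ['rice'] (min_width=4, slack=7)
Line 8: ['language'] (min_width=8, slack=3)
Line 9: ['wind', 'brown'] (min_width=10, slack=1)
Line 10: ['dirty'] (min_width=5, slack=6)
Line 11: ['program'] (min_width=7, slack=4)
Line 12: ['waterfall'] (min_width=9, slack=2)
Line 13: ['calendar'] (min_width=8, slack=3)
Line 14: ['fire', 'high'] (min_width=9, slack=2)
Line 15: ['bean', 'string'] (min_width=11, slack=0)

Answer: program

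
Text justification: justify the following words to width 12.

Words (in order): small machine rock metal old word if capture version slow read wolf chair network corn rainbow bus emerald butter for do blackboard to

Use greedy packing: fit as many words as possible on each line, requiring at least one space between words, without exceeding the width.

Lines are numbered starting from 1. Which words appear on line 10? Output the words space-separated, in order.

Line 1: ['small'] (min_width=5, slack=7)
Line 2: ['machine', 'rock'] (min_width=12, slack=0)
Line 3: ['metal', 'old'] (min_width=9, slack=3)
Line 4: ['word', 'if'] (min_width=7, slack=5)
Line 5: ['capture'] (min_width=7, slack=5)
Line 6: ['version', 'slow'] (min_width=12, slack=0)
Line 7: ['read', 'wolf'] (min_width=9, slack=3)
Line 8: ['chair'] (min_width=5, slack=7)
Line 9: ['network', 'corn'] (min_width=12, slack=0)
Line 10: ['rainbow', 'bus'] (min_width=11, slack=1)
Line 11: ['emerald'] (min_width=7, slack=5)
Line 12: ['butter', 'for'] (min_width=10, slack=2)
Line 13: ['do'] (min_width=2, slack=10)
Line 14: ['blackboard'] (min_width=10, slack=2)
Line 15: ['to'] (min_width=2, slack=10)

Answer: rainbow bus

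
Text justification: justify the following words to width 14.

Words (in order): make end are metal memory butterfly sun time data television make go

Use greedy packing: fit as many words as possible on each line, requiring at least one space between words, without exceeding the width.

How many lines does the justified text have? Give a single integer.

Answer: 6

Derivation:
Line 1: ['make', 'end', 'are'] (min_width=12, slack=2)
Line 2: ['metal', 'memory'] (min_width=12, slack=2)
Line 3: ['butterfly', 'sun'] (min_width=13, slack=1)
Line 4: ['time', 'data'] (min_width=9, slack=5)
Line 5: ['television'] (min_width=10, slack=4)
Line 6: ['make', 'go'] (min_width=7, slack=7)
Total lines: 6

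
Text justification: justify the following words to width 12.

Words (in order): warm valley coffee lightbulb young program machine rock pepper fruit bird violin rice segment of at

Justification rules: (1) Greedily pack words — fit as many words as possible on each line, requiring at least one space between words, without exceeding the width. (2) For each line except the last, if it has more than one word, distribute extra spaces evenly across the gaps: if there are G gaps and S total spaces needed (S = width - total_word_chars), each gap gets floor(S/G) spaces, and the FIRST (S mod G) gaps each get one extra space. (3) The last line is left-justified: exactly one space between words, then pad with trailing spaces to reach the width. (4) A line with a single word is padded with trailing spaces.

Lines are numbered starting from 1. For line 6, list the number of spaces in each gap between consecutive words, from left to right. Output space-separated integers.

Line 1: ['warm', 'valley'] (min_width=11, slack=1)
Line 2: ['coffee'] (min_width=6, slack=6)
Line 3: ['lightbulb'] (min_width=9, slack=3)
Line 4: ['young'] (min_width=5, slack=7)
Line 5: ['program'] (min_width=7, slack=5)
Line 6: ['machine', 'rock'] (min_width=12, slack=0)
Line 7: ['pepper', 'fruit'] (min_width=12, slack=0)
Line 8: ['bird', 'violin'] (min_width=11, slack=1)
Line 9: ['rice', 'segment'] (min_width=12, slack=0)
Line 10: ['of', 'at'] (min_width=5, slack=7)

Answer: 1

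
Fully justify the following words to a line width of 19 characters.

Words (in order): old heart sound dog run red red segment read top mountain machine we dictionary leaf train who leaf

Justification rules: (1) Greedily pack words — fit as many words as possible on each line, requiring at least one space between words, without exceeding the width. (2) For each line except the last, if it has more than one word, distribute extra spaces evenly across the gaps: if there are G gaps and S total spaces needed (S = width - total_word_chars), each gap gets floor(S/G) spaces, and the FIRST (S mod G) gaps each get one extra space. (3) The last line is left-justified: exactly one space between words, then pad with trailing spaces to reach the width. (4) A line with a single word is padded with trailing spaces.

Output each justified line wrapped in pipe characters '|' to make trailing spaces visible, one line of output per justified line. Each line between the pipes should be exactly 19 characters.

Line 1: ['old', 'heart', 'sound', 'dog'] (min_width=19, slack=0)
Line 2: ['run', 'red', 'red', 'segment'] (min_width=19, slack=0)
Line 3: ['read', 'top', 'mountain'] (min_width=17, slack=2)
Line 4: ['machine', 'we'] (min_width=10, slack=9)
Line 5: ['dictionary', 'leaf'] (min_width=15, slack=4)
Line 6: ['train', 'who', 'leaf'] (min_width=14, slack=5)

Answer: |old heart sound dog|
|run red red segment|
|read  top  mountain|
|machine          we|
|dictionary     leaf|
|train who leaf     |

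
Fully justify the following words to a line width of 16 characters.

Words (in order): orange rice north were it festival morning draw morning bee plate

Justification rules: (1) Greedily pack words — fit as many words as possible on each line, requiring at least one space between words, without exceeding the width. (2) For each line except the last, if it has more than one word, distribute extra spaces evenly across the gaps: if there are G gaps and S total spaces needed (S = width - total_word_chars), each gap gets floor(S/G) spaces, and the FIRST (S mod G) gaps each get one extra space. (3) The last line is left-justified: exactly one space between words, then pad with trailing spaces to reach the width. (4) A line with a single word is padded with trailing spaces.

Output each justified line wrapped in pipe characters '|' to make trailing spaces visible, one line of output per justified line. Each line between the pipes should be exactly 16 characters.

Line 1: ['orange', 'rice'] (min_width=11, slack=5)
Line 2: ['north', 'were', 'it'] (min_width=13, slack=3)
Line 3: ['festival', 'morning'] (min_width=16, slack=0)
Line 4: ['draw', 'morning', 'bee'] (min_width=16, slack=0)
Line 5: ['plate'] (min_width=5, slack=11)

Answer: |orange      rice|
|north   were  it|
|festival morning|
|draw morning bee|
|plate           |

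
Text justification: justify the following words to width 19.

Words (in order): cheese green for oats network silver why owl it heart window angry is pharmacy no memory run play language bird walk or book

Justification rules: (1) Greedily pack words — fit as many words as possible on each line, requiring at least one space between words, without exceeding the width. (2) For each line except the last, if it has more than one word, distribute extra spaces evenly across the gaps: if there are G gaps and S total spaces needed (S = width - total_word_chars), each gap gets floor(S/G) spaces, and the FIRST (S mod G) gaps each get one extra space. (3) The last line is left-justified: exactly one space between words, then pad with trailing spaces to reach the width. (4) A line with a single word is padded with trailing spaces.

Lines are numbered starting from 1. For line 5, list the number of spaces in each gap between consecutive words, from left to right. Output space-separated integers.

Line 1: ['cheese', 'green', 'for'] (min_width=16, slack=3)
Line 2: ['oats', 'network', 'silver'] (min_width=19, slack=0)
Line 3: ['why', 'owl', 'it', 'heart'] (min_width=16, slack=3)
Line 4: ['window', 'angry', 'is'] (min_width=15, slack=4)
Line 5: ['pharmacy', 'no', 'memory'] (min_width=18, slack=1)
Line 6: ['run', 'play', 'language'] (min_width=17, slack=2)
Line 7: ['bird', 'walk', 'or', 'book'] (min_width=17, slack=2)

Answer: 2 1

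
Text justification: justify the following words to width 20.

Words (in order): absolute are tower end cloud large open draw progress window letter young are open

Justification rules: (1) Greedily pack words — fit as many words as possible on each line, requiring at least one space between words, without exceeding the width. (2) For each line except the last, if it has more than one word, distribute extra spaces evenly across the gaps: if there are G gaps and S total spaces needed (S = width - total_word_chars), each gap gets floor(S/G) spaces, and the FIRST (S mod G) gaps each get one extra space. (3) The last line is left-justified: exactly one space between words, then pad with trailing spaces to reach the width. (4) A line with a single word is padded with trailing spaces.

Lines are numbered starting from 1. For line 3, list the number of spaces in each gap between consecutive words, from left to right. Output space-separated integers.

Line 1: ['absolute', 'are', 'tower'] (min_width=18, slack=2)
Line 2: ['end', 'cloud', 'large', 'open'] (min_width=20, slack=0)
Line 3: ['draw', 'progress', 'window'] (min_width=20, slack=0)
Line 4: ['letter', 'young', 'are'] (min_width=16, slack=4)
Line 5: ['open'] (min_width=4, slack=16)

Answer: 1 1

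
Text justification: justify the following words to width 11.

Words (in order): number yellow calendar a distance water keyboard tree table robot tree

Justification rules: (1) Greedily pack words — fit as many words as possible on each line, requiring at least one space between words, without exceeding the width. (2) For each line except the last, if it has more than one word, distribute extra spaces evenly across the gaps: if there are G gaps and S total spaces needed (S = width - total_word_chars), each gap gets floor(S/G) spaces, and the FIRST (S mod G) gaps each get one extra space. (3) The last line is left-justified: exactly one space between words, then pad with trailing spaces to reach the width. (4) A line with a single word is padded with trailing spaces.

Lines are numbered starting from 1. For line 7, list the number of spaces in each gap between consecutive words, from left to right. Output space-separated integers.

Answer: 2

Derivation:
Line 1: ['number'] (min_width=6, slack=5)
Line 2: ['yellow'] (min_width=6, slack=5)
Line 3: ['calendar', 'a'] (min_width=10, slack=1)
Line 4: ['distance'] (min_width=8, slack=3)
Line 5: ['water'] (min_width=5, slack=6)
Line 6: ['keyboard'] (min_width=8, slack=3)
Line 7: ['tree', 'table'] (min_width=10, slack=1)
Line 8: ['robot', 'tree'] (min_width=10, slack=1)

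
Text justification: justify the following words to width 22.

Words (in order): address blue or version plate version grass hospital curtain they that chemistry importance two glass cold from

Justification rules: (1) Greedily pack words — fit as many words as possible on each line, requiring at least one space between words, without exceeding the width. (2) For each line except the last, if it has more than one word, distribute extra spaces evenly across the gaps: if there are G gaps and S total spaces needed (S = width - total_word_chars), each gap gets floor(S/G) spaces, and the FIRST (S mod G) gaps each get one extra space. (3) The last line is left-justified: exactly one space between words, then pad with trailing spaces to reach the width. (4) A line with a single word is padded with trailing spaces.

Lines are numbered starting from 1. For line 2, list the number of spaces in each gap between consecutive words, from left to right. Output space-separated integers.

Line 1: ['address', 'blue', 'or'] (min_width=15, slack=7)
Line 2: ['version', 'plate', 'version'] (min_width=21, slack=1)
Line 3: ['grass', 'hospital', 'curtain'] (min_width=22, slack=0)
Line 4: ['they', 'that', 'chemistry'] (min_width=19, slack=3)
Line 5: ['importance', 'two', 'glass'] (min_width=20, slack=2)
Line 6: ['cold', 'from'] (min_width=9, slack=13)

Answer: 2 1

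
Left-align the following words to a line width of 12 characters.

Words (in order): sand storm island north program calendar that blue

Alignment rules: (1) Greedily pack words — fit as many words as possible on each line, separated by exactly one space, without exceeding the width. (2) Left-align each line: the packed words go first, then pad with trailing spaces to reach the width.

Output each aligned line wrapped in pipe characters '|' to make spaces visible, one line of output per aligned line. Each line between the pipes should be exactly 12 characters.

Line 1: ['sand', 'storm'] (min_width=10, slack=2)
Line 2: ['island', 'north'] (min_width=12, slack=0)
Line 3: ['program'] (min_width=7, slack=5)
Line 4: ['calendar'] (min_width=8, slack=4)
Line 5: ['that', 'blue'] (min_width=9, slack=3)

Answer: |sand storm  |
|island north|
|program     |
|calendar    |
|that blue   |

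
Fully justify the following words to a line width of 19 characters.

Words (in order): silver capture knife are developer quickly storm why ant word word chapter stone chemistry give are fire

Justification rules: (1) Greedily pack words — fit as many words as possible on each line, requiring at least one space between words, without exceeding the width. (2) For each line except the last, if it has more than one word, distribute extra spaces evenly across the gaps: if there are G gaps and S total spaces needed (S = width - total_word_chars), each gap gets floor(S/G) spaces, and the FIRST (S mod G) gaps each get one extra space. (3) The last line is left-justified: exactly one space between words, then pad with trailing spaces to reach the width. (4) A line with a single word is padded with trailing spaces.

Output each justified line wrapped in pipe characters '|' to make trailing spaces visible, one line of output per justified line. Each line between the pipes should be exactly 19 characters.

Line 1: ['silver', 'capture'] (min_width=14, slack=5)
Line 2: ['knife', 'are', 'developer'] (min_width=19, slack=0)
Line 3: ['quickly', 'storm', 'why'] (min_width=17, slack=2)
Line 4: ['ant', 'word', 'word'] (min_width=13, slack=6)
Line 5: ['chapter', 'stone'] (min_width=13, slack=6)
Line 6: ['chemistry', 'give', 'are'] (min_width=18, slack=1)
Line 7: ['fire'] (min_width=4, slack=15)

Answer: |silver      capture|
|knife are developer|
|quickly  storm  why|
|ant    word    word|
|chapter       stone|
|chemistry  give are|
|fire               |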